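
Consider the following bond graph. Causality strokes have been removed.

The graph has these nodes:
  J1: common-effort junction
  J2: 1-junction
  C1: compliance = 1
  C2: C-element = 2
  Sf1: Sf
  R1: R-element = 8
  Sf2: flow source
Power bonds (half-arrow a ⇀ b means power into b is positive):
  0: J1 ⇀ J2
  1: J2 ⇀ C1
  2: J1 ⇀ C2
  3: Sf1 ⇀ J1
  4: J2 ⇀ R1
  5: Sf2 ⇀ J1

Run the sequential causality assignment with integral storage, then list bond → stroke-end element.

#0 stroke at J2
#1 stroke at J2
#2 stroke at J1
#3 stroke at Sf1
#4 stroke at R1
#5 stroke at Sf2

bond 3 stroke at Sf1  (Sf1: flow source, stroke at near end)
bond 5 stroke at Sf2  (source Sf2 imposes f)
bond 1 stroke at J2  (C1: C, integral causality)
bond 2 stroke at J1  (C2 integral (e out))
bond 0 stroke at J2  (common-e at J1 fixed by 2)
bond 4 stroke at R1  (closing 1-jn rule on J2)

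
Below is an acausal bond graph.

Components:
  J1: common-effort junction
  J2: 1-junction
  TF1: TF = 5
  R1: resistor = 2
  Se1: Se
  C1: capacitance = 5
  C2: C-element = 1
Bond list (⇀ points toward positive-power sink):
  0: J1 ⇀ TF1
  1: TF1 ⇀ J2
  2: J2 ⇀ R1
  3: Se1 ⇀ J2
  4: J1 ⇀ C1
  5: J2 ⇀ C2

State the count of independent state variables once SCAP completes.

2  (C1, C2 all integral)

β3 |J2  (source Se1 imposes e)
β4 |J1  (prefer integral on C1)
β0 |TF1  (J1: bond 4 brought effort, rest push out)
β1 |J2  (TF TF1: opposite of bond 0)
β5 |J2  (prefer integral on C2)
β2 |R1  (closing 1-jn rule on J2)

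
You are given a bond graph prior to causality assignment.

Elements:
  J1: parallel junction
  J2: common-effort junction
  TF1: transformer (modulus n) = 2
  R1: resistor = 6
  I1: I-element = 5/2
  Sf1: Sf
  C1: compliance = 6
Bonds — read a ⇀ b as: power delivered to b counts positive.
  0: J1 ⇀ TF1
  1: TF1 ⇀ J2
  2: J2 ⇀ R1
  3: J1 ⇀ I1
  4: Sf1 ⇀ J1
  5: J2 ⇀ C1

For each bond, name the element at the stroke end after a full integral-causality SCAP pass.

β0 |J1
β1 |TF1
β2 |R1
β3 |I1
β4 |Sf1
β5 |J2

bond 4 |Sf1  (Sf1 fixes flow; stroke at Sf1)
bond 3 |I1  (I1: I, integral causality)
bond 0 |J1  (J1 needs exactly one e-in)
bond 1 |TF1  (TF1: transformer flips bond 0)
bond 5 |J2  (prefer integral on C1)
bond 2 |R1  (common-e at J2 fixed by 5)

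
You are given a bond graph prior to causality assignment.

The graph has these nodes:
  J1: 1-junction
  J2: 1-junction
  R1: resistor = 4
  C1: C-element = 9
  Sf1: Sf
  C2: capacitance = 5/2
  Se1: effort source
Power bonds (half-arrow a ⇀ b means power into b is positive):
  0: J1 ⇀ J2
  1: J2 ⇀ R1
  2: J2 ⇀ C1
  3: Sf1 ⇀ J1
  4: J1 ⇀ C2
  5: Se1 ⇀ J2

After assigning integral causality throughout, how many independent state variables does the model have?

b3 stroke→Sf1  (Sf1 (Sf) sets flow on bond)
b5 stroke→J2  (Se1: effort source, stroke at far end)
b0 stroke→J1  (J1: bond 3 brought flow, rest push out)
b4 stroke→J1  (common-f at J1 fixed by 3)
b1 stroke→J2  (J2: bond 0 brought flow, rest push out)
b2 stroke→J2  (1-jn J2 has f-setter on 0)

2  (C1, C2 all integral)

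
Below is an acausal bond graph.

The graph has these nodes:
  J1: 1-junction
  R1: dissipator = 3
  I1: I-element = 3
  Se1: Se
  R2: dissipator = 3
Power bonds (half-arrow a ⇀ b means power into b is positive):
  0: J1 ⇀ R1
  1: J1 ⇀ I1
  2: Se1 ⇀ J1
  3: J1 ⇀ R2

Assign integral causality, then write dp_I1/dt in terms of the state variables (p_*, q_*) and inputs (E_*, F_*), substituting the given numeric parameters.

dp_I1/dt = E_Se1 - 2*p_I1

#2 |J1  (source Se1 imposes e)
#1 |I1  (prefer integral on I1)
#0 |J1  (common-f at J1 fixed by 1)
#3 |J1  (1-jn J1 has f-setter on 1)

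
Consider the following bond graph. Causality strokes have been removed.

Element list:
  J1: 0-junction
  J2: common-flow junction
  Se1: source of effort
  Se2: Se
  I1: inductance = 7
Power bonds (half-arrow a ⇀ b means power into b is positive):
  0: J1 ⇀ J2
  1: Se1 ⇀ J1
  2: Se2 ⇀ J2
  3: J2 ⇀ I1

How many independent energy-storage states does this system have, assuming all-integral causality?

1  (I1 all integral)

β1 stroke at J1  (Se1 (Se) sets effort on bond)
β2 stroke at J2  (Se2: effort source, stroke at far end)
β0 stroke at J2  (0-jn J1 has e-setter on 1)
β3 stroke at I1  (J2 needs exactly one f-in)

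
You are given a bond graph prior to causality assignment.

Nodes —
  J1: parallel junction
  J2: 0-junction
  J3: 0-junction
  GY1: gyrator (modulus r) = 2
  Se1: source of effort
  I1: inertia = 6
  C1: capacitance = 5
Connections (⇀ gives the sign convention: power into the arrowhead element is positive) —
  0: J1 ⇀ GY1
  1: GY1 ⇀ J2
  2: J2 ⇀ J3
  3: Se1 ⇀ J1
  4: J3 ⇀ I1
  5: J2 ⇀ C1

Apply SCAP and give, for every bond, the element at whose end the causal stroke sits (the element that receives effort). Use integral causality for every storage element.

β0 stroke→GY1
β1 stroke→GY1
β2 stroke→J3
β3 stroke→J1
β4 stroke→I1
β5 stroke→J2

b3 |J1  (Se1 (Se) sets effort on bond)
b0 |GY1  (0-jn J1 has e-setter on 3)
b1 |GY1  (GY1 both-in/both-out from 0)
b4 |I1  (I1 integral (f out))
b2 |J3  (only one effort-in slot at J3)
b5 |J2  (only one effort-in slot at J2)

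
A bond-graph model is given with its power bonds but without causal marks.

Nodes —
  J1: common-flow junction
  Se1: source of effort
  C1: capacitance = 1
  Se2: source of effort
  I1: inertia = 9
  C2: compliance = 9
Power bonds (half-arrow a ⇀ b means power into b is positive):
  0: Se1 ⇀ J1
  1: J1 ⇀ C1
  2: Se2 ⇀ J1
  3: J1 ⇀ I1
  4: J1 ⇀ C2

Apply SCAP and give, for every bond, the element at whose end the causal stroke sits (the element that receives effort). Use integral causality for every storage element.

bond 0 stroke→J1  (Se1 fixes effort; stroke away)
bond 2 stroke→J1  (Se2 fixes effort; stroke away)
bond 1 stroke→J1  (C1: C, integral causality)
bond 3 stroke→I1  (I1 outputs flow p/I1)
bond 4 stroke→J1  (J1 flow already set via bond 3)

#0 stroke at J1
#1 stroke at J1
#2 stroke at J1
#3 stroke at I1
#4 stroke at J1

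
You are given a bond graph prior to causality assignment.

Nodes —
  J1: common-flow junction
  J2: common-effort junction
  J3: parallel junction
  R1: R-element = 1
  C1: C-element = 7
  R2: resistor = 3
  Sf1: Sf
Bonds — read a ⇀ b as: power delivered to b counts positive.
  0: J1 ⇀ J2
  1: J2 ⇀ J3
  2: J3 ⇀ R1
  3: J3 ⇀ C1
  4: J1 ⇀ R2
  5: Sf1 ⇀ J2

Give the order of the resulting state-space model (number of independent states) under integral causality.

1  (C1 all integral)

#5 stroke at Sf1  (Sf1: flow source, stroke at near end)
#3 stroke at J3  (C1: C, integral causality)
#1 stroke at J2  (J3: bond 3 brought effort, rest push out)
#2 stroke at R1  (0-jn J3 has e-setter on 3)
#0 stroke at J1  (J2: bond 1 brought effort, rest push out)
#4 stroke at R2  (closing 1-jn rule on J1)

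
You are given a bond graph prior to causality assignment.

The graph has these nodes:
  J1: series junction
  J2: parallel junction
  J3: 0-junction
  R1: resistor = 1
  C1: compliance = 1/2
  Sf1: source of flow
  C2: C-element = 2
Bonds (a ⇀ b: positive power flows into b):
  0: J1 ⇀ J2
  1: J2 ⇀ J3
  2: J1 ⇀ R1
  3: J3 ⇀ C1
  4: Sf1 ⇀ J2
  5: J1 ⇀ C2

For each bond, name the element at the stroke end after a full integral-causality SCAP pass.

bond 4 |Sf1  (source Sf1 imposes f)
bond 3 |J3  (C1 outputs effort q/C1)
bond 1 |J2  (J3 effort already set via bond 3)
bond 0 |J1  (J2 effort already set via bond 1)
bond 5 |J1  (C2 outputs effort q/C2)
bond 2 |R1  (J1: last free bond brings flow in)

β0 stroke at J1
β1 stroke at J2
β2 stroke at R1
β3 stroke at J3
β4 stroke at Sf1
β5 stroke at J1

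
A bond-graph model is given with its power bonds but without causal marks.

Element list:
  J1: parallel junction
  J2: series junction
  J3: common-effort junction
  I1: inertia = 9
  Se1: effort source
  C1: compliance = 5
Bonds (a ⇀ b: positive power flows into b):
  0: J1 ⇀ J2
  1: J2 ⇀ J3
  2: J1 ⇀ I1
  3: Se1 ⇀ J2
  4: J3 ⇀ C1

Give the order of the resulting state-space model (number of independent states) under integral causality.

2  (C1, I1 all integral)

β3 |J2  (Se1 fixes effort; stroke away)
β2 |I1  (I1: I, integral causality)
β0 |J1  (J1: last free bond brings effort in)
β1 |J2  (1-jn J2 has f-setter on 0)
β4 |J3  (closing 0-jn rule on J3)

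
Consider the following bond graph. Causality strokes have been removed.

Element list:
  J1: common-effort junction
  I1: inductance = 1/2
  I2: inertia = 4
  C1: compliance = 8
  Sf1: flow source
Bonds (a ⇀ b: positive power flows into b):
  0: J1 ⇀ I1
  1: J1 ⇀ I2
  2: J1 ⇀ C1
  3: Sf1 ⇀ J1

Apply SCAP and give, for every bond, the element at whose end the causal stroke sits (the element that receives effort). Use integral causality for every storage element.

bond 0 stroke at I1
bond 1 stroke at I2
bond 2 stroke at J1
bond 3 stroke at Sf1

β3 stroke→Sf1  (Sf1: flow source, stroke at near end)
β0 stroke→I1  (prefer integral on I1)
β1 stroke→I2  (prefer integral on I2)
β2 stroke→J1  (J1: last free bond brings effort in)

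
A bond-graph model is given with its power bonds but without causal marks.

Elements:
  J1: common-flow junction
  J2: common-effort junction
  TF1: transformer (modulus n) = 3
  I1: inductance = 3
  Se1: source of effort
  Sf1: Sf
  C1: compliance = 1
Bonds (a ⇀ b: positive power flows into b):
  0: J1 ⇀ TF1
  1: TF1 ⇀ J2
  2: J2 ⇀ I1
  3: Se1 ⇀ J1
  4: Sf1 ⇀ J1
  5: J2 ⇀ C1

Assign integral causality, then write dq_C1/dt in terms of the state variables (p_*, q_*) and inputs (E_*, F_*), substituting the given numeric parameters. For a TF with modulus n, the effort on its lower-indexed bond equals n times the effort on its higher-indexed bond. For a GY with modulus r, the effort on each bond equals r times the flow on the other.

dq_C1/dt = 3*F_Sf1 - p_I1/3

b3 stroke at J1  (Se1 (Se) sets effort on bond)
b4 stroke at Sf1  (Sf1: flow source, stroke at near end)
b0 stroke at J1  (J1: bond 4 brought flow, rest push out)
b1 stroke at TF1  (TF1 one-in-one-out from 0)
b2 stroke at I1  (I1 outputs flow p/I1)
b5 stroke at J2  (J2 needs exactly one e-in)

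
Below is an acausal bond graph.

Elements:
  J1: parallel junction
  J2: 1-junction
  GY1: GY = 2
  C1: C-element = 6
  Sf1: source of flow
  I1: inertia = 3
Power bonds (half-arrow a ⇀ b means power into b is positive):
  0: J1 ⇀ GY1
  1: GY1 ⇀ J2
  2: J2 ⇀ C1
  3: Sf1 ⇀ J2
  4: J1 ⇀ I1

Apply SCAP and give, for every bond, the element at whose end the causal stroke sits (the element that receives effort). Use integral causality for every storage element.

#3 stroke at Sf1  (source Sf1 imposes f)
#1 stroke at J2  (common-f at J2 fixed by 3)
#2 stroke at J2  (common-f at J2 fixed by 3)
#0 stroke at J1  (GY1: gyrator matches bond 1)
#4 stroke at I1  (0-jn J1 has e-setter on 0)

bond 0 stroke at J1
bond 1 stroke at J2
bond 2 stroke at J2
bond 3 stroke at Sf1
bond 4 stroke at I1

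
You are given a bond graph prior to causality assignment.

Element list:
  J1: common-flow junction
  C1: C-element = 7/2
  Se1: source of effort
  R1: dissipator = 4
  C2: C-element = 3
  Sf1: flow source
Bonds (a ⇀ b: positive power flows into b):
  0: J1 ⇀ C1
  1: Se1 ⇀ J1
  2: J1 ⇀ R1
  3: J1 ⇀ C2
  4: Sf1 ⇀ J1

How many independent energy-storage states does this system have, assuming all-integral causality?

β1 |J1  (source Se1 imposes e)
β4 |Sf1  (Sf1: flow source, stroke at near end)
β0 |J1  (1-jn J1 has f-setter on 4)
β2 |J1  (J1: bond 4 brought flow, rest push out)
β3 |J1  (J1 flow already set via bond 4)

2  (C1, C2 all integral)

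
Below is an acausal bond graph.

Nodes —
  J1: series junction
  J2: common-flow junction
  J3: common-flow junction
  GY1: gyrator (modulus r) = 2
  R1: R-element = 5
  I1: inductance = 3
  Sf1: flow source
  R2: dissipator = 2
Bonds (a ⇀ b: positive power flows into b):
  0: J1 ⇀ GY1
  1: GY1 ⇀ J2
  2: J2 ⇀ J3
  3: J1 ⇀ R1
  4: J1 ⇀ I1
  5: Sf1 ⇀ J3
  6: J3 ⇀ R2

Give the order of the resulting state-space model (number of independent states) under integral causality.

1  (I1 all integral)

b5 |Sf1  (Sf1 fixes flow; stroke at Sf1)
b2 |J3  (J3: bond 5 brought flow, rest push out)
b6 |J3  (1-jn J3 has f-setter on 5)
b1 |J2  (J2: bond 2 brought flow, rest push out)
b0 |J1  (GY1: gyrator matches bond 1)
b4 |I1  (prefer integral on I1)
b3 |J1  (common-f at J1 fixed by 4)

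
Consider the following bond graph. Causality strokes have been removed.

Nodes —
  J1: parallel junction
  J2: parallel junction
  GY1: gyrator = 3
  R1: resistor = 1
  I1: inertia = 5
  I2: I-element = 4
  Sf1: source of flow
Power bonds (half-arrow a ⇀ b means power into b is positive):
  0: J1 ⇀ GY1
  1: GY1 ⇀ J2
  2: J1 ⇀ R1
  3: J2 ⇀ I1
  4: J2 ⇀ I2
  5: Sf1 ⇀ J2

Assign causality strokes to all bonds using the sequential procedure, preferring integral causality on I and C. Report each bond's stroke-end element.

#0 →J1
#1 →J2
#2 →R1
#3 →I1
#4 →I2
#5 →Sf1

b5 |Sf1  (source Sf1 imposes f)
b3 |I1  (I1 integral (f out))
b4 |I2  (prefer integral on I2)
b1 |J2  (only one effort-in slot at J2)
b0 |J1  (through GY1, causality inverts; strokes same side of GY1)
b2 |R1  (J1 effort already set via bond 0)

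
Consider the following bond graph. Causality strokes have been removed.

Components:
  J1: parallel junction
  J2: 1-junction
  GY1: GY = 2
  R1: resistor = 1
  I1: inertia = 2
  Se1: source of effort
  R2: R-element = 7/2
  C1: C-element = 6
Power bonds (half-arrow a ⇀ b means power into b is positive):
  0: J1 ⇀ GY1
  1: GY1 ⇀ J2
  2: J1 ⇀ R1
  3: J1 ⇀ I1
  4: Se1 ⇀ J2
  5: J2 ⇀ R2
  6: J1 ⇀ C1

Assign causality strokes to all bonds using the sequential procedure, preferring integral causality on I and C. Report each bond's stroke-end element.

β0 stroke→GY1
β1 stroke→GY1
β2 stroke→R1
β3 stroke→I1
β4 stroke→J2
β5 stroke→J2
β6 stroke→J1

bond 4 stroke at J2  (Se1 (Se) sets effort on bond)
bond 3 stroke at I1  (I1 integral (f out))
bond 6 stroke at J1  (C1 outputs effort q/C1)
bond 0 stroke at GY1  (J1 effort already set via bond 6)
bond 2 stroke at R1  (J1 effort already set via bond 6)
bond 1 stroke at GY1  (GY GY1: same side as bond 0)
bond 5 stroke at J2  (common-f at J2 fixed by 1)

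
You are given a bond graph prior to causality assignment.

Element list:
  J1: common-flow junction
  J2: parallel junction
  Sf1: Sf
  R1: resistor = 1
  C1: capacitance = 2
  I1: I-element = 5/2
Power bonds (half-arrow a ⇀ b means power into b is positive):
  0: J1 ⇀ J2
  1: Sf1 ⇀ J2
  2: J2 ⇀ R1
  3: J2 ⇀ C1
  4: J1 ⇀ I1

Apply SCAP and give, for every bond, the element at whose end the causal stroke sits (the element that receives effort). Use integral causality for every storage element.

b0 →J1
b1 →Sf1
b2 →R1
b3 →J2
b4 →I1

bond 1 →Sf1  (Sf1 fixes flow; stroke at Sf1)
bond 3 →J2  (prefer integral on C1)
bond 0 →J1  (J2 effort already set via bond 3)
bond 2 →R1  (J2: bond 3 brought effort, rest push out)
bond 4 →I1  (J1: last free bond brings flow in)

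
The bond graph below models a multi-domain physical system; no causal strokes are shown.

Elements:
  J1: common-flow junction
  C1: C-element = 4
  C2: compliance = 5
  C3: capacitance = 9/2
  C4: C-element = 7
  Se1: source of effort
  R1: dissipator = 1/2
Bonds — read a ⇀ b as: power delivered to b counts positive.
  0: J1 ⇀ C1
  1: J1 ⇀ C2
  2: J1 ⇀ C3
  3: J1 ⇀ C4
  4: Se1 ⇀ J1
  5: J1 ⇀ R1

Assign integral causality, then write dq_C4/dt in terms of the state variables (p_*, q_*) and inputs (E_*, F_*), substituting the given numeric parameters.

dq_C4/dt = 2*E_Se1 - q_C1/2 - 2*q_C2/5 - 4*q_C3/9 - 2*q_C4/7

b4 |J1  (source Se1 imposes e)
b0 |J1  (prefer integral on C1)
b1 |J1  (C2 integral (e out))
b2 |J1  (C3: C, integral causality)
b3 |J1  (prefer integral on C4)
b5 |R1  (J1 needs exactly one f-in)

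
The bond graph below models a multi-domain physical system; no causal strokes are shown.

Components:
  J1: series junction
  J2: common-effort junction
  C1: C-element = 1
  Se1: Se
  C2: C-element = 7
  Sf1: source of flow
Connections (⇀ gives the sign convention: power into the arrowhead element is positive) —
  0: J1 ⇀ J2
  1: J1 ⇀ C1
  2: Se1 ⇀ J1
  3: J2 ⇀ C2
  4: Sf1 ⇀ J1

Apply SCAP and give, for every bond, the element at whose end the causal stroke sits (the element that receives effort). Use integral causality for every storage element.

bond 2 stroke→J1  (Se1 fixes effort; stroke away)
bond 4 stroke→Sf1  (source Sf1 imposes f)
bond 0 stroke→J1  (J1: bond 4 brought flow, rest push out)
bond 1 stroke→J1  (J1: bond 4 brought flow, rest push out)
bond 3 stroke→J2  (J2 needs exactly one e-in)

β0 stroke at J1
β1 stroke at J1
β2 stroke at J1
β3 stroke at J2
β4 stroke at Sf1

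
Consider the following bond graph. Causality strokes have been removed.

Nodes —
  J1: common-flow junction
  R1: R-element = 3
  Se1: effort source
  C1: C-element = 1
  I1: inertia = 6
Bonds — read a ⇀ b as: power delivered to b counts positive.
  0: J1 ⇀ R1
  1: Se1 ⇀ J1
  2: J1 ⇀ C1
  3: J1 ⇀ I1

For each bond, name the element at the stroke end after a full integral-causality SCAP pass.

bond 0 stroke→J1
bond 1 stroke→J1
bond 2 stroke→J1
bond 3 stroke→I1

b1 →J1  (source Se1 imposes e)
b2 →J1  (C1 outputs effort q/C1)
b3 →I1  (I1: I, integral causality)
b0 →J1  (J1 flow already set via bond 3)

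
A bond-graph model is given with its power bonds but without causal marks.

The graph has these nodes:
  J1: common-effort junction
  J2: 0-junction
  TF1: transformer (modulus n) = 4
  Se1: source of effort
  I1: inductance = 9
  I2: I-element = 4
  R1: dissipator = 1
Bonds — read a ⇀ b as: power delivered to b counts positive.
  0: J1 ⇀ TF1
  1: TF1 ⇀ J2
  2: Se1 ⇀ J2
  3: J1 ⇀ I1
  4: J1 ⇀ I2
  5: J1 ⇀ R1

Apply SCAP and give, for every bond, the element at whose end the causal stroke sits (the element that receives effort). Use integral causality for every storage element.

bond 0 stroke→J1
bond 1 stroke→TF1
bond 2 stroke→J2
bond 3 stroke→I1
bond 4 stroke→I2
bond 5 stroke→R1

b2 stroke at J2  (Se1 fixes effort; stroke away)
b1 stroke at TF1  (J2: bond 2 brought effort, rest push out)
b0 stroke at J1  (through TF1, causality passes straight; one stroke at TF1)
b3 stroke at I1  (common-e at J1 fixed by 0)
b4 stroke at I2  (J1 effort already set via bond 0)
b5 stroke at R1  (0-jn J1 has e-setter on 0)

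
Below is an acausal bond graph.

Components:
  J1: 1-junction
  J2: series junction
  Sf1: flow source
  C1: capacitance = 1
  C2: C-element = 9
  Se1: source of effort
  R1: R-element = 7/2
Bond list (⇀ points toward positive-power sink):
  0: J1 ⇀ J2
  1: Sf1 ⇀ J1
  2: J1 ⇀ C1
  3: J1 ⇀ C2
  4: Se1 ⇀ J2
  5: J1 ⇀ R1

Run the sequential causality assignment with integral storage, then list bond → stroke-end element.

β1 |Sf1  (Sf1 (Sf) sets flow on bond)
β4 |J2  (source Se1 imposes e)
β0 |J1  (J1 flow already set via bond 1)
β2 |J1  (J1 flow already set via bond 1)
β3 |J1  (J1: bond 1 brought flow, rest push out)
β5 |J1  (1-jn J1 has f-setter on 1)

b0 |J1
b1 |Sf1
b2 |J1
b3 |J1
b4 |J2
b5 |J1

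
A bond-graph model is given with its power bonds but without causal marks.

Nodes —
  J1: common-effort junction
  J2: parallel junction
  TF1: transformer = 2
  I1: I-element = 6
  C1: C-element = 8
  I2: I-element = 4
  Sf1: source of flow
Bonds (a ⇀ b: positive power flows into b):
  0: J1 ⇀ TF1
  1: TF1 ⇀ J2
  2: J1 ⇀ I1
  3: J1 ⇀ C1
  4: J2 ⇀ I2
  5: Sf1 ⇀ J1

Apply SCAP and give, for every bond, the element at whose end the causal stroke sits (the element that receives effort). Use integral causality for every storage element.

bond 5 stroke→Sf1  (Sf1 (Sf) sets flow on bond)
bond 2 stroke→I1  (I1: I, integral causality)
bond 3 stroke→J1  (C1 outputs effort q/C1)
bond 0 stroke→TF1  (J1 effort already set via bond 3)
bond 1 stroke→J2  (TF TF1: opposite of bond 0)
bond 4 stroke→I2  (J2: bond 1 brought effort, rest push out)

b0 stroke→TF1
b1 stroke→J2
b2 stroke→I1
b3 stroke→J1
b4 stroke→I2
b5 stroke→Sf1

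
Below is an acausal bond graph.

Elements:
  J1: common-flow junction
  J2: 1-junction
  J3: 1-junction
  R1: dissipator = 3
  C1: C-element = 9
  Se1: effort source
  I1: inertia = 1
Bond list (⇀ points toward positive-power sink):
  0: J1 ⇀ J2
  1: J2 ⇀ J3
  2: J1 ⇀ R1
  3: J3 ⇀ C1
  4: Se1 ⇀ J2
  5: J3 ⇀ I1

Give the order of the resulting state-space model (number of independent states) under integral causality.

2  (C1, I1 all integral)

bond 4 stroke→J2  (Se1 fixes effort; stroke away)
bond 3 stroke→J3  (C1 integral (e out))
bond 5 stroke→I1  (prefer integral on I1)
bond 1 stroke→J3  (common-f at J3 fixed by 5)
bond 0 stroke→J2  (1-jn J2 has f-setter on 1)
bond 2 stroke→J1  (1-jn J1 has f-setter on 0)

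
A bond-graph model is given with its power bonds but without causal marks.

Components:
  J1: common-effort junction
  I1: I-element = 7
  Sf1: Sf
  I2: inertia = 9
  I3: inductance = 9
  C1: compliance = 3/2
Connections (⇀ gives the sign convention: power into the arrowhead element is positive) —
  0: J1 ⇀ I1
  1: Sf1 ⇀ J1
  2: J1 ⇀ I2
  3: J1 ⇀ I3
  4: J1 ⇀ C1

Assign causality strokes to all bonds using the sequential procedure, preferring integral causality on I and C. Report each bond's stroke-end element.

#0 |I1
#1 |Sf1
#2 |I2
#3 |I3
#4 |J1

b1 |Sf1  (Sf1 (Sf) sets flow on bond)
b0 |I1  (I1 integral (f out))
b2 |I2  (I2 outputs flow p/I2)
b3 |I3  (prefer integral on I3)
b4 |J1  (J1 needs exactly one e-in)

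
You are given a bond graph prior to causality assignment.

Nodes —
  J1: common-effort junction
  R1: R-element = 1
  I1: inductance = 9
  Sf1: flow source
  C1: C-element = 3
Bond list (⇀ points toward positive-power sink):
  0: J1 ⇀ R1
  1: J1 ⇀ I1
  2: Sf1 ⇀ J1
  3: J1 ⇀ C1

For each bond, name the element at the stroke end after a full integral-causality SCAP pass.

#0 stroke→R1
#1 stroke→I1
#2 stroke→Sf1
#3 stroke→J1

bond 2 →Sf1  (Sf1: flow source, stroke at near end)
bond 1 →I1  (prefer integral on I1)
bond 3 →J1  (C1: C, integral causality)
bond 0 →R1  (J1 effort already set via bond 3)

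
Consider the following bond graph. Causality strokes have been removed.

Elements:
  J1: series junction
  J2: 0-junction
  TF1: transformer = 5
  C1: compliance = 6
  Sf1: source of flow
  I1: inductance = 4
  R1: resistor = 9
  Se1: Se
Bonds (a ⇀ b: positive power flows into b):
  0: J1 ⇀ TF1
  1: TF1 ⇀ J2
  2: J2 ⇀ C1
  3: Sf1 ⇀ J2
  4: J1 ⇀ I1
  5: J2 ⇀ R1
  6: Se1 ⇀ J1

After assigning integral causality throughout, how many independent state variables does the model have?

2  (C1, I1 all integral)

β3 |Sf1  (Sf1 fixes flow; stroke at Sf1)
β6 |J1  (Se1 fixes effort; stroke away)
β2 |J2  (C1 integral (e out))
β1 |TF1  (J2 effort already set via bond 2)
β5 |R1  (J2: bond 2 brought effort, rest push out)
β0 |J1  (TF1 one-in-one-out from 1)
β4 |I1  (closing 1-jn rule on J1)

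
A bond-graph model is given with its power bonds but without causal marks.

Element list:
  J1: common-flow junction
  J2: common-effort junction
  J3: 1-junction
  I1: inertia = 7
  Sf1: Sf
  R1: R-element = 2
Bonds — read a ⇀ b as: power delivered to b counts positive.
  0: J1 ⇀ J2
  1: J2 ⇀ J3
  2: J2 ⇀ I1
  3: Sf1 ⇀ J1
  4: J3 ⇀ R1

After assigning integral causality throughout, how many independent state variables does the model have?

1  (I1 all integral)

bond 3 stroke at Sf1  (source Sf1 imposes f)
bond 0 stroke at J1  (J1: bond 3 brought flow, rest push out)
bond 2 stroke at I1  (I1: I, integral causality)
bond 1 stroke at J2  (J2 needs exactly one e-in)
bond 4 stroke at J3  (common-f at J3 fixed by 1)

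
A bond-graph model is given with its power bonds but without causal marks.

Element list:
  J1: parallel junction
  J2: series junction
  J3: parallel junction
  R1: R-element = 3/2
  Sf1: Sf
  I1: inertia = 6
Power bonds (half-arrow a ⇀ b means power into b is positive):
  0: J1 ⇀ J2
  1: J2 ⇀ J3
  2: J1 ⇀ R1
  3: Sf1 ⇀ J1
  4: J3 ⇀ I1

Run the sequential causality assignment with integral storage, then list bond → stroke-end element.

#0 stroke at J2
#1 stroke at J3
#2 stroke at J1
#3 stroke at Sf1
#4 stroke at I1

bond 3 stroke at Sf1  (Sf1 (Sf) sets flow on bond)
bond 4 stroke at I1  (I1 integral (f out))
bond 1 stroke at J3  (only one effort-in slot at J3)
bond 0 stroke at J2  (1-jn J2 has f-setter on 1)
bond 2 stroke at J1  (closing 0-jn rule on J1)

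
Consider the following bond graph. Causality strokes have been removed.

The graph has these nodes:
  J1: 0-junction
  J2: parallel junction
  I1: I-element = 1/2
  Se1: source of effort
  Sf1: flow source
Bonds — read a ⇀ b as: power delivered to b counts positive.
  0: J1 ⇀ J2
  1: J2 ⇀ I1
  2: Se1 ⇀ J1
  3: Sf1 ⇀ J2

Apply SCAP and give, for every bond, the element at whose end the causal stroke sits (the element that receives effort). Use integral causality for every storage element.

#2 stroke→J1  (source Se1 imposes e)
#3 stroke→Sf1  (Sf1: flow source, stroke at near end)
#0 stroke→J2  (J1: bond 2 brought effort, rest push out)
#1 stroke→I1  (common-e at J2 fixed by 0)

β0 stroke at J2
β1 stroke at I1
β2 stroke at J1
β3 stroke at Sf1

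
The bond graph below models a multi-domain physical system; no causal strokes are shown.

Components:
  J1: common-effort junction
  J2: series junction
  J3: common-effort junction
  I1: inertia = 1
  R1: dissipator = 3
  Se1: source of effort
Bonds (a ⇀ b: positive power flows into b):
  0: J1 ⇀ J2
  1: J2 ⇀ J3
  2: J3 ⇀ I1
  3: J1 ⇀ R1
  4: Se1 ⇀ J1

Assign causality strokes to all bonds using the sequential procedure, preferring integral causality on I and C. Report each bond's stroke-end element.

β0 stroke→J2
β1 stroke→J3
β2 stroke→I1
β3 stroke→R1
β4 stroke→J1

β4 stroke at J1  (Se1 fixes effort; stroke away)
β0 stroke at J2  (0-jn J1 has e-setter on 4)
β3 stroke at R1  (0-jn J1 has e-setter on 4)
β1 stroke at J3  (closing 1-jn rule on J2)
β2 stroke at I1  (J3: bond 1 brought effort, rest push out)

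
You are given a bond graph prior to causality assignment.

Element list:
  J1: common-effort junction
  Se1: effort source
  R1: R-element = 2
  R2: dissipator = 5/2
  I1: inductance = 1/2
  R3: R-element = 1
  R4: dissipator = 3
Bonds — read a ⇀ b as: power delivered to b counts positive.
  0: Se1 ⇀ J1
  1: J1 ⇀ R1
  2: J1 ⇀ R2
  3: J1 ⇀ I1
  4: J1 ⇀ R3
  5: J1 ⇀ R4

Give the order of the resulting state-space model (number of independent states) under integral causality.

b0 |J1  (Se1 fixes effort; stroke away)
b1 |R1  (0-jn J1 has e-setter on 0)
b2 |R2  (common-e at J1 fixed by 0)
b3 |I1  (0-jn J1 has e-setter on 0)
b4 |R3  (J1 effort already set via bond 0)
b5 |R4  (J1: bond 0 brought effort, rest push out)

1  (I1 all integral)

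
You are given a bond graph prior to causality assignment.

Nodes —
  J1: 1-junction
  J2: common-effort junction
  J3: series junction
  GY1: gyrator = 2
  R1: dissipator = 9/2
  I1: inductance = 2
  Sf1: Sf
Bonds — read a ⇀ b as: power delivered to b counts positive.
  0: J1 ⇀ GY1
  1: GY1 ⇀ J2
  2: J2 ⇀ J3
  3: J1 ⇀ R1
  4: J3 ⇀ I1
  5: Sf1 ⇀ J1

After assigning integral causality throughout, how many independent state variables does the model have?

1  (I1 all integral)

β5 |Sf1  (Sf1 fixes flow; stroke at Sf1)
β0 |J1  (1-jn J1 has f-setter on 5)
β3 |J1  (1-jn J1 has f-setter on 5)
β1 |J2  (through GY1, causality inverts; strokes same side of GY1)
β2 |J3  (0-jn J2 has e-setter on 1)
β4 |I1  (closing 1-jn rule on J3)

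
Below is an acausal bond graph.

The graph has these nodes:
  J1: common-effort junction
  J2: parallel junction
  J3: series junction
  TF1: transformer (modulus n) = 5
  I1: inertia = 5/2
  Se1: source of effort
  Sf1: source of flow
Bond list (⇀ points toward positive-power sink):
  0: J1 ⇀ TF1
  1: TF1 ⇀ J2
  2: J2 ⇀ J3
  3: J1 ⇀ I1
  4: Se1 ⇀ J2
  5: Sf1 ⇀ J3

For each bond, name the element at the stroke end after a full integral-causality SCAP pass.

β0 stroke→J1
β1 stroke→TF1
β2 stroke→J3
β3 stroke→I1
β4 stroke→J2
β5 stroke→Sf1

β4 stroke→J2  (Se1 fixes effort; stroke away)
β5 stroke→Sf1  (Sf1: flow source, stroke at near end)
β1 stroke→TF1  (J2: bond 4 brought effort, rest push out)
β2 stroke→J3  (J2 effort already set via bond 4)
β0 stroke→J1  (through TF1, causality passes straight; one stroke at TF1)
β3 stroke→I1  (0-jn J1 has e-setter on 0)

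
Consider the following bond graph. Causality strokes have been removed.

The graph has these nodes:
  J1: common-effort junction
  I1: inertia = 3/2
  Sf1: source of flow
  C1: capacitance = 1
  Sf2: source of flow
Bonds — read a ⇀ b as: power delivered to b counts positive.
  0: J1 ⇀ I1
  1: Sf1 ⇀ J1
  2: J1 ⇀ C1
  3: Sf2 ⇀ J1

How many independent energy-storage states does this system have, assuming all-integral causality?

2  (C1, I1 all integral)

b1 stroke at Sf1  (Sf1 fixes flow; stroke at Sf1)
b3 stroke at Sf2  (Sf2: flow source, stroke at near end)
b0 stroke at I1  (I1 integral (f out))
b2 stroke at J1  (closing 0-jn rule on J1)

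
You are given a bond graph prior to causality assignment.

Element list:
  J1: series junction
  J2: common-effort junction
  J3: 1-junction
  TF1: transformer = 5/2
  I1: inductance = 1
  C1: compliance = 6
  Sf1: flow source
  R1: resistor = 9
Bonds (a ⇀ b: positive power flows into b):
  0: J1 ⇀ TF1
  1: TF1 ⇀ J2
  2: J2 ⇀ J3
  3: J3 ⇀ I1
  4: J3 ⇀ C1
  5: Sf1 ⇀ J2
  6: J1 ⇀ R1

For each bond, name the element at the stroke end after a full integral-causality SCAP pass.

b5 stroke→Sf1  (source Sf1 imposes f)
b3 stroke→I1  (prefer integral on I1)
b2 stroke→J3  (common-f at J3 fixed by 3)
b4 stroke→J3  (1-jn J3 has f-setter on 3)
b1 stroke→J2  (only one effort-in slot at J2)
b0 stroke→TF1  (TF1 one-in-one-out from 1)
b6 stroke→J1  (J1 flow already set via bond 0)

b0 →TF1
b1 →J2
b2 →J3
b3 →I1
b4 →J3
b5 →Sf1
b6 →J1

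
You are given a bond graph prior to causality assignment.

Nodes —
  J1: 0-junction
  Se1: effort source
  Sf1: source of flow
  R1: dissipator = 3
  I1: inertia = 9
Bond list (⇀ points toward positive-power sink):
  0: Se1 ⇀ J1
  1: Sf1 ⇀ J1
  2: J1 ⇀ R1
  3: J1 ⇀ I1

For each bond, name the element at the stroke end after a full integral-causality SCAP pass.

#0 stroke at J1  (Se1: effort source, stroke at far end)
#1 stroke at Sf1  (Sf1 fixes flow; stroke at Sf1)
#2 stroke at R1  (J1: bond 0 brought effort, rest push out)
#3 stroke at I1  (J1: bond 0 brought effort, rest push out)

#0 →J1
#1 →Sf1
#2 →R1
#3 →I1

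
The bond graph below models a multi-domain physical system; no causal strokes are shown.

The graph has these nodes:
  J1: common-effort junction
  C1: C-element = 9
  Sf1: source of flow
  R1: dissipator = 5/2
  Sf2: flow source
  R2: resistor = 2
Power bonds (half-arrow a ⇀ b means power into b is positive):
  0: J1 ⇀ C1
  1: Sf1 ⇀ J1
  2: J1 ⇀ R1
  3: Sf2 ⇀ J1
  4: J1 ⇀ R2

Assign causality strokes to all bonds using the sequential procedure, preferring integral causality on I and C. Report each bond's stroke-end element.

b1 →Sf1  (source Sf1 imposes f)
b3 →Sf2  (source Sf2 imposes f)
b0 →J1  (C1 outputs effort q/C1)
b2 →R1  (J1: bond 0 brought effort, rest push out)
b4 →R2  (J1 effort already set via bond 0)

b0 →J1
b1 →Sf1
b2 →R1
b3 →Sf2
b4 →R2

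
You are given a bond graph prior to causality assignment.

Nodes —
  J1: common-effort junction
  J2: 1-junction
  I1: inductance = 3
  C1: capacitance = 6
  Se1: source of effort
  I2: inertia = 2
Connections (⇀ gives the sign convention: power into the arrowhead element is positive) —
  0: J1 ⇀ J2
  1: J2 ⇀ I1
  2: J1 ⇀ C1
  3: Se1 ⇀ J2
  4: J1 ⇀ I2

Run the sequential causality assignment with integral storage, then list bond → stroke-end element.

#0 stroke at J2
#1 stroke at I1
#2 stroke at J1
#3 stroke at J2
#4 stroke at I2

bond 3 stroke→J2  (Se1 (Se) sets effort on bond)
bond 1 stroke→I1  (I1 outputs flow p/I1)
bond 0 stroke→J2  (common-f at J2 fixed by 1)
bond 2 stroke→J1  (prefer integral on C1)
bond 4 stroke→I2  (common-e at J1 fixed by 2)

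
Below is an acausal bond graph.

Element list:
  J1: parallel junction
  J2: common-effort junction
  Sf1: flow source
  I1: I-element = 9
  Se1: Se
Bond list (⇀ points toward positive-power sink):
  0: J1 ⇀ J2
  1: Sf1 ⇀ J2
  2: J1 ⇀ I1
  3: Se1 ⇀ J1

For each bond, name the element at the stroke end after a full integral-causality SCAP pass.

bond 1 stroke at Sf1  (Sf1: flow source, stroke at near end)
bond 3 stroke at J1  (Se1 fixes effort; stroke away)
bond 0 stroke at J2  (common-e at J1 fixed by 3)
bond 2 stroke at I1  (0-jn J1 has e-setter on 3)

bond 0 stroke→J2
bond 1 stroke→Sf1
bond 2 stroke→I1
bond 3 stroke→J1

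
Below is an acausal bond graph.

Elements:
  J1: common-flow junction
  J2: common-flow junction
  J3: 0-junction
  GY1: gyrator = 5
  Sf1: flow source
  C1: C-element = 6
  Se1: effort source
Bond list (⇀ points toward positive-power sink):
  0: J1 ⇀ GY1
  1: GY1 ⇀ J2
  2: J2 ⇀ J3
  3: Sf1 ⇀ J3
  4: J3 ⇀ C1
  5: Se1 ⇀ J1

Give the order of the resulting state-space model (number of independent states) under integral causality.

1  (C1 all integral)

bond 3 stroke→Sf1  (Sf1 (Sf) sets flow on bond)
bond 5 stroke→J1  (source Se1 imposes e)
bond 0 stroke→GY1  (closing 1-jn rule on J1)
bond 1 stroke→GY1  (through GY1, causality inverts; strokes same side of GY1)
bond 2 stroke→J2  (common-f at J2 fixed by 1)
bond 4 stroke→J3  (closing 0-jn rule on J3)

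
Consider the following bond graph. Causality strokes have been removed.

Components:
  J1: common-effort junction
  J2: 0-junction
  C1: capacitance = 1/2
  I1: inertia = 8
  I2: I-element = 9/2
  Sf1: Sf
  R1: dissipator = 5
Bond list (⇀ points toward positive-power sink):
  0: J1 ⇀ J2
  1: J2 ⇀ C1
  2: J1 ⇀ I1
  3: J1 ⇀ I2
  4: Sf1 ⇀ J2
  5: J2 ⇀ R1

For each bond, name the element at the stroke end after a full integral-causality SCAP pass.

#0 →J1
#1 →J2
#2 →I1
#3 →I2
#4 →Sf1
#5 →R1

bond 4 →Sf1  (source Sf1 imposes f)
bond 1 →J2  (C1: C, integral causality)
bond 0 →J1  (0-jn J2 has e-setter on 1)
bond 5 →R1  (J2: bond 1 brought effort, rest push out)
bond 2 →I1  (J1 effort already set via bond 0)
bond 3 →I2  (J1: bond 0 brought effort, rest push out)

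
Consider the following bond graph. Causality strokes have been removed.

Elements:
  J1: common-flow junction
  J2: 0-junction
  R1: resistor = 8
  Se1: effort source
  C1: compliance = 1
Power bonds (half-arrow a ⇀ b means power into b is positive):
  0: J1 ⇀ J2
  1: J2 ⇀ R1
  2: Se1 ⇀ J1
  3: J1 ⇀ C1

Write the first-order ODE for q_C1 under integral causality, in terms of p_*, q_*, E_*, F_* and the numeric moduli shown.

#2 stroke at J1  (Se1 (Se) sets effort on bond)
#3 stroke at J1  (C1 outputs effort q/C1)
#0 stroke at J2  (J1: last free bond brings flow in)
#1 stroke at R1  (common-e at J2 fixed by 0)

dq_C1/dt = E_Se1/8 - q_C1/8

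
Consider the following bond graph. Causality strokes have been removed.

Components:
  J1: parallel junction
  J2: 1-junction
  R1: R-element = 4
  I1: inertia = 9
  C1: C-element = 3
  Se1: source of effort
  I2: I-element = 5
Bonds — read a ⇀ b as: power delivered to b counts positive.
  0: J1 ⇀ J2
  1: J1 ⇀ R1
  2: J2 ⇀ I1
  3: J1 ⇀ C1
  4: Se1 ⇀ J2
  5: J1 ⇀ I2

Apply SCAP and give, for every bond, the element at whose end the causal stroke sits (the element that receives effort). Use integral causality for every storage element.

#4 →J2  (Se1 fixes effort; stroke away)
#2 →I1  (I1 integral (f out))
#0 →J2  (J2 flow already set via bond 2)
#3 →J1  (C1 outputs effort q/C1)
#1 →R1  (J1: bond 3 brought effort, rest push out)
#5 →I2  (J1 effort already set via bond 3)

bond 0 stroke at J2
bond 1 stroke at R1
bond 2 stroke at I1
bond 3 stroke at J1
bond 4 stroke at J2
bond 5 stroke at I2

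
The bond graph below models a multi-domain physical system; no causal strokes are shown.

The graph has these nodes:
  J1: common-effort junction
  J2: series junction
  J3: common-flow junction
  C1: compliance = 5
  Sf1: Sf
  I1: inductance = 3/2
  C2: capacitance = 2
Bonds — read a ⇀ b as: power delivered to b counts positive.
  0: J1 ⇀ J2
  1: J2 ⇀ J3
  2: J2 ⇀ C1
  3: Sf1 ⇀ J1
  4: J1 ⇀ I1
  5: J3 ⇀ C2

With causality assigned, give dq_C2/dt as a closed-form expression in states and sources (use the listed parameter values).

dq_C2/dt = F_Sf1 - 2*p_I1/3

β3 →Sf1  (source Sf1 imposes f)
β2 →J2  (C1 integral (e out))
β4 →I1  (I1: I, integral causality)
β0 →J1  (J1: last free bond brings effort in)
β1 →J2  (1-jn J2 has f-setter on 0)
β5 →J3  (J3 flow already set via bond 1)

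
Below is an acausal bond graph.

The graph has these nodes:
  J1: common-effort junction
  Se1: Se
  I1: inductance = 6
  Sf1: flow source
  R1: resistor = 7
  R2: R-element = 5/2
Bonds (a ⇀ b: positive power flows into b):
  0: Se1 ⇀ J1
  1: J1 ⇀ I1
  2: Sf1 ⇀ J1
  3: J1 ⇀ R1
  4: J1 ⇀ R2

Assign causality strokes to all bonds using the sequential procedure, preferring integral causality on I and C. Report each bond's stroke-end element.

bond 0 stroke at J1  (source Se1 imposes e)
bond 2 stroke at Sf1  (Sf1 (Sf) sets flow on bond)
bond 1 stroke at I1  (J1: bond 0 brought effort, rest push out)
bond 3 stroke at R1  (J1: bond 0 brought effort, rest push out)
bond 4 stroke at R2  (0-jn J1 has e-setter on 0)

bond 0 →J1
bond 1 →I1
bond 2 →Sf1
bond 3 →R1
bond 4 →R2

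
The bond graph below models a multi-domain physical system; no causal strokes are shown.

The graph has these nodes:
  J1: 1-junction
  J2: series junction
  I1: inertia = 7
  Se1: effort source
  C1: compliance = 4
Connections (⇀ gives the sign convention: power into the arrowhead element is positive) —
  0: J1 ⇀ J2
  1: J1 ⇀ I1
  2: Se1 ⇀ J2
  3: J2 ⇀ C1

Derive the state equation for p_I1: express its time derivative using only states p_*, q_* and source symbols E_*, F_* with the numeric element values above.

dp_I1/dt = E_Se1 - q_C1/4

#2 stroke→J2  (Se1 fixes effort; stroke away)
#1 stroke→I1  (I1 integral (f out))
#0 stroke→J1  (J1: bond 1 brought flow, rest push out)
#3 stroke→J2  (common-f at J2 fixed by 0)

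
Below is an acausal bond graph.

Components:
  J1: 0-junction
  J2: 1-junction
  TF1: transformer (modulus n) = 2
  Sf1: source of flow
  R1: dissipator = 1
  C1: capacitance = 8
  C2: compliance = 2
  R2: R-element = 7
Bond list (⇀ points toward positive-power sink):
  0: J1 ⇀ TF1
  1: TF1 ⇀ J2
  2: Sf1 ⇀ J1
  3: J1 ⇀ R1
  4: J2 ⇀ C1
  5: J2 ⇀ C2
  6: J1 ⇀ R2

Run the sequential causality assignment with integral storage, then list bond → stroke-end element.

β2 stroke at Sf1  (Sf1 fixes flow; stroke at Sf1)
β4 stroke at J2  (prefer integral on C1)
β5 stroke at J2  (C2 outputs effort q/C2)
β1 stroke at TF1  (closing 1-jn rule on J2)
β0 stroke at J1  (TF1 one-in-one-out from 1)
β3 stroke at R1  (J1: bond 0 brought effort, rest push out)
β6 stroke at R2  (J1: bond 0 brought effort, rest push out)

#0 stroke at J1
#1 stroke at TF1
#2 stroke at Sf1
#3 stroke at R1
#4 stroke at J2
#5 stroke at J2
#6 stroke at R2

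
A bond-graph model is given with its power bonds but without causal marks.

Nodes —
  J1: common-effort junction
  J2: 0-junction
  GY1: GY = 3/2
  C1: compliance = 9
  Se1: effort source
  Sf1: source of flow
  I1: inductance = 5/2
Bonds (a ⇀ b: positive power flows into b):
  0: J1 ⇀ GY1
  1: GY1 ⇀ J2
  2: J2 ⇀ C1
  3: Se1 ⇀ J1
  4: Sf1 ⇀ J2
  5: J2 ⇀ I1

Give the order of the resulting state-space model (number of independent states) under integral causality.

2  (C1, I1 all integral)

β3 stroke at J1  (source Se1 imposes e)
β4 stroke at Sf1  (Sf1 fixes flow; stroke at Sf1)
β0 stroke at GY1  (0-jn J1 has e-setter on 3)
β1 stroke at GY1  (GY GY1: same side as bond 0)
β2 stroke at J2  (C1: C, integral causality)
β5 stroke at I1  (J2 effort already set via bond 2)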